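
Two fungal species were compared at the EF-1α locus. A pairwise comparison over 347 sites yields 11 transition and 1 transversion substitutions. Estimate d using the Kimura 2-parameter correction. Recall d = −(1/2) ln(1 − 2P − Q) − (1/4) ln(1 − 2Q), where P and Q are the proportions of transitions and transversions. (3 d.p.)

P = 11/347 ≈ 0.0317 and Q = 1/347 ≈ 0.002882.
Under the Kimura two-parameter model, d = −½ ln(1 − 2P − Q) − ¼ ln(1 − 2Q).
1 − 2P − Q = 0.933718, giving −½ ln(0.933718) = 0.034290.
1 − 2Q = 0.994236, giving −¼ ln(0.994236) = 0.001445.
d = 0.034290 + 0.001445 = 0.035735.

0.036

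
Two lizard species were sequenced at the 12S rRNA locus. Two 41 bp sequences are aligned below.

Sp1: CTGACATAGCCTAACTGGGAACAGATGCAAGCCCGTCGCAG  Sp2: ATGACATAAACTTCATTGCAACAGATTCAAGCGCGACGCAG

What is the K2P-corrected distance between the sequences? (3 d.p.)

Of 41 sites, 1 differences are transitions and 10 are transversions, so P = 1/41 ≈ 0.02439 and Q = 10/41 ≈ 0.243902.
Under the Kimura two-parameter model, d = −½ ln(1 − 2P − Q) − ¼ ln(1 − 2Q).
1 − 2P − Q = 0.707318, giving −½ ln(0.707318) = 0.173137.
1 − 2Q = 0.512196, giving −¼ ln(0.512196) = 0.167262.
d = 0.173137 + 0.167262 = 0.340399.

0.340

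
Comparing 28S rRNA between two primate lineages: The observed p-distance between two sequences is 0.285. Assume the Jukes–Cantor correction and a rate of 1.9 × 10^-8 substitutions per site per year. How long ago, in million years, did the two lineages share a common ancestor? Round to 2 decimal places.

d = −(3/4) ln(1 − 4p/3) = −0.75 ln(1 − 0.38) = −0.75 ln(0.62)
  = −0.75 × (-0.478036) = 0.358527 substitutions/site.
Under a molecular clock d = 2μt, so t = d/(2μ) = 0.358527 / (2 × 1.9 × 10^-8) = 9.43 million years.

9.43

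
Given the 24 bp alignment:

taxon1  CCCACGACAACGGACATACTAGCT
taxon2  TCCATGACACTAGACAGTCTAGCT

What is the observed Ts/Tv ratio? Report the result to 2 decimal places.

1.33

Transitions are A↔G and C↔T; transversions are all other mismatches.
Transitions: 4. Transversions: 3.
R = 4/3 = 1.333333… ≈ 1.33 (to 2 d.p.).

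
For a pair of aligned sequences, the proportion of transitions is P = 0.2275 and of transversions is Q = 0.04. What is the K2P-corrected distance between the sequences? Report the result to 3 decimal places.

Under the Kimura two-parameter model, d = −½ ln(1 − 2P − Q) − ¼ ln(1 − 2Q).
1 − 2P − Q = 0.505, giving −½ ln(0.505) = 0.341598.
1 − 2Q = 0.92, giving −¼ ln(0.92) = 0.020845.
d = 0.341598 + 0.020845 = 0.362443.

0.362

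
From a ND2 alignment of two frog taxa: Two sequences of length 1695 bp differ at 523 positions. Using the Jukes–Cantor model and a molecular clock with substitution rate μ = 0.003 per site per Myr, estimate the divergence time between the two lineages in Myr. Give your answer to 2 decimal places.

66.25

p = 523/1695 ≈ 0.308555.
d = −(3/4) ln(1 − 4p/3) = −0.75 ln(1 − 0.411407) = −0.75 ln(0.588593)
  = −0.75 × (-0.530020) = 0.397515 substitutions/site.
Under a molecular clock d = 2μt, so t = d/(2μ) = 0.397515 / (2 × 0.003) = 66.25 Myr.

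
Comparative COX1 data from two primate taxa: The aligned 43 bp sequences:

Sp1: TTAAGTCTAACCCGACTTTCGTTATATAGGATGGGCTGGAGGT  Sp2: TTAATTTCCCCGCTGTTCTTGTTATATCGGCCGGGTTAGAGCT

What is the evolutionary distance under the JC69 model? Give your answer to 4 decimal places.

The sequences differ at 17 of 43 sites, so p = 17/43 ≈ 0.395349.
d = −(3/4) ln(1 − 4p/3) = −0.75 ln(1 − 0.527132) = −0.75 ln(0.472868)
  = −0.75 × (-0.748939) = 0.561704 substitutions/site.

0.5617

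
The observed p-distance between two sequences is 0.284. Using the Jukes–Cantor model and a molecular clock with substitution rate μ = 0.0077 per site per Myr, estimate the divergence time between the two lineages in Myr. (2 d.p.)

23.18

d = −(3/4) ln(1 − 4p/3) = −0.75 ln(1 − 0.378667) = −0.75 ln(0.621333)
  = −0.75 × (-0.475888) = 0.356916 substitutions/site.
Under a molecular clock d = 2μt, so t = d/(2μ) = 0.356916 / (2 × 0.0077) = 23.18 Myr.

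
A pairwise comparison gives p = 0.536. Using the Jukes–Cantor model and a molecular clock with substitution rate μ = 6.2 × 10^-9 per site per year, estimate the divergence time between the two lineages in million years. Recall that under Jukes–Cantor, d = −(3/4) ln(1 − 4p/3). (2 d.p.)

75.85

d = −(3/4) ln(1 − 4p/3) = −0.75 ln(1 − 0.714667) = −0.75 ln(0.285333)
  = −0.75 × (-1.254098) = 0.940574 substitutions/site.
Under a molecular clock d = 2μt, so t = d/(2μ) = 0.940574 / (2 × 6.2 × 10^-9) = 75.85 million years.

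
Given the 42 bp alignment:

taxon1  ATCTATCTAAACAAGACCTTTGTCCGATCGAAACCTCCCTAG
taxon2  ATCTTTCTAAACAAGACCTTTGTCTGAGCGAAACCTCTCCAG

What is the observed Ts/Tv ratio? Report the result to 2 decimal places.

1.50

Transitions are A↔G and C↔T; transversions are all other mismatches.
Transitions: 3. Transversions: 2.
R = 3/2 = 1.50.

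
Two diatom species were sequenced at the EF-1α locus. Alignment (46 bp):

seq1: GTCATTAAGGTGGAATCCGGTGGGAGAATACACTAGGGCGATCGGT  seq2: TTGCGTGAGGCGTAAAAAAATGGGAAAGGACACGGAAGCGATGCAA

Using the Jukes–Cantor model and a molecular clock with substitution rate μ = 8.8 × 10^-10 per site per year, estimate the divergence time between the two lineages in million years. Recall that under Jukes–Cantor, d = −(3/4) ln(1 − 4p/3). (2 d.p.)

The sequences differ at 23 of 46 sites, so p = 23/46 = 0.5.
d = −(3/4) ln(1 − 4p/3) = −0.75 ln(1 − 0.666667) = −0.75 ln(0.333333)
  = −0.75 × (-1.098613) = 0.823960 substitutions/site.
Under a molecular clock d = 2μt, so t = d/(2μ) = 0.823960 / (2 × 8.8 × 10^-10) = 468.16 million years.

468.16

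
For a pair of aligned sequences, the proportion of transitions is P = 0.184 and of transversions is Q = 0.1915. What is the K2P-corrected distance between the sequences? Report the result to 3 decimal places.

0.531

Under the Kimura two-parameter model, d = −½ ln(1 − 2P − Q) − ¼ ln(1 − 2Q).
1 − 2P − Q = 0.4405, giving −½ ln(0.4405) = 0.409922.
1 − 2Q = 0.617, giving −¼ ln(0.617) = 0.120722.
d = 0.409922 + 0.120722 = 0.530644.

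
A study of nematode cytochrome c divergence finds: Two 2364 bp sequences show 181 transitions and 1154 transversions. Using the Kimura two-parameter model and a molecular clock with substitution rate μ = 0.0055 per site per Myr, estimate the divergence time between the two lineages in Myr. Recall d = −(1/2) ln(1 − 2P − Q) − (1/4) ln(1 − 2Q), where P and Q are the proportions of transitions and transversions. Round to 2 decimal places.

131.66

P = 181/2364 ≈ 0.076565 and Q = 1154/2364 ≈ 0.488156.
Under the Kimura two-parameter model, d = −½ ln(1 − 2P − Q) − ¼ ln(1 − 2Q).
1 − 2P − Q = 0.358714, giving −½ ln(0.358714) = 0.512615.
1 − 2Q = 0.023688, giving −¼ ln(0.023688) = 0.935697.
d = 0.512615 + 0.935697 = 1.448312.
Under a molecular clock d = 2μt, so t = d/(2μ) = 1.448312 / (2 × 0.0055) = 131.66 Myr.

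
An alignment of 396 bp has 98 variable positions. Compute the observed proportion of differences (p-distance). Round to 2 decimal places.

p = 98/396 = 0.247474… ≈ 0.25 (to 2 d.p.).

0.25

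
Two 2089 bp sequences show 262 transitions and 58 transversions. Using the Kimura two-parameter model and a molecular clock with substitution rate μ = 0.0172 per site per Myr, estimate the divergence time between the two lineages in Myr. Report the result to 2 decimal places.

P = 262/2089 ≈ 0.125419 and Q = 58/2089 ≈ 0.027764.
Under the Kimura two-parameter model, d = −½ ln(1 − 2P − Q) − ¼ ln(1 − 2Q).
1 − 2P − Q = 0.721398, giving −½ ln(0.721398) = 0.163282.
1 − 2Q = 0.944472, giving −¼ ln(0.944472) = 0.014282.
d = 0.163282 + 0.014282 = 0.177564.
Under a molecular clock d = 2μt, so t = d/(2μ) = 0.177564 / (2 × 0.0172) = 5.16 Myr.

5.16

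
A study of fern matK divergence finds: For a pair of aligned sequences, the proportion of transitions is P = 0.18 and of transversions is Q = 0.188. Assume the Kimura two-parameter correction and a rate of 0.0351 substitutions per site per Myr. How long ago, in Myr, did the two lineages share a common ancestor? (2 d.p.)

Under the Kimura two-parameter model, d = −½ ln(1 − 2P − Q) − ¼ ln(1 − 2Q).
1 − 2P − Q = 0.452, giving −½ ln(0.452) = 0.397037.
1 − 2Q = 0.624, giving −¼ ln(0.624) = 0.117901.
d = 0.397037 + 0.117901 = 0.514938.
Under a molecular clock d = 2μt, so t = d/(2μ) = 0.514938 / (2 × 0.0351) = 7.34 Myr.

7.34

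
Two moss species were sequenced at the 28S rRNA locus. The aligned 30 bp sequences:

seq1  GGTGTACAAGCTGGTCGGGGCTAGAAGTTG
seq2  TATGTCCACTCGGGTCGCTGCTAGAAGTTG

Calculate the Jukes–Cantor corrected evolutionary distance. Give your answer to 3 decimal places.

0.330

The sequences differ at 8 of 30 sites (1, 2, 6, 9, 10, 12, 18, 19), so p = 8/30 ≈ 0.266667.
d = −(3/4) ln(1 − 4p/3) = −0.75 ln(1 − 0.355556) = −0.75 ln(0.644444)
  = −0.75 × (-0.439367) = 0.329525 substitutions/site.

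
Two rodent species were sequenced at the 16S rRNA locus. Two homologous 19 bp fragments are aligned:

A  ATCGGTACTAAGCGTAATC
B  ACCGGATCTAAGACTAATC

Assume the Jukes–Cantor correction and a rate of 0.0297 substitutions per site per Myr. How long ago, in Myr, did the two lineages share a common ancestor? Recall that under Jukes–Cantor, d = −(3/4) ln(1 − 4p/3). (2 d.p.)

5.46

The sequences differ at 5 of 19 sites (2, 6, 7, 13, 14), so p = 5/19 ≈ 0.263158.
d = −(3/4) ln(1 − 4p/3) = −0.75 ln(1 − 0.350877) = −0.75 ln(0.649123)
  = −0.75 × (-0.432133) = 0.324100 substitutions/site.
Under a molecular clock d = 2μt, so t = d/(2μ) = 0.324100 / (2 × 0.0297) = 5.46 Myr.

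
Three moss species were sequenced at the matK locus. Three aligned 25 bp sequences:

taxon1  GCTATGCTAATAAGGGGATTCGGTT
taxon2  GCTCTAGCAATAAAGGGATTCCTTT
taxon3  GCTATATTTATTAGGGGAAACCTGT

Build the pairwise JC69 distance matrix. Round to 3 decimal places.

d(taxon1,taxon2) = 0.351, d(taxon1,taxon3) = 0.490, d(taxon2,taxon3) = 0.490

taxon1–taxon2: 7/25 sites differ → p = 0.28, d = −0.75 ln(1 − 0.373333) = 0.350505 ≈ 0.351.
taxon1–taxon3: 9/25 sites differ → p = 0.36, d = −0.75 ln(1 − 0.48) = 0.490445 ≈ 0.490.
taxon2–taxon3: 9/25 sites differ → p = 0.36, d = −0.75 ln(1 − 0.48) = 0.490445 ≈ 0.490.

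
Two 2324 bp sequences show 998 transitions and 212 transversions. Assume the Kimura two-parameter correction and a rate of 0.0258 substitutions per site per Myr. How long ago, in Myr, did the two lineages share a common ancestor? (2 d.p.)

P = 998/2324 ≈ 0.429432 and Q = 212/2324 ≈ 0.091222.
Under the Kimura two-parameter model, d = −½ ln(1 − 2P − Q) − ¼ ln(1 − 2Q).
1 − 2P − Q = 0.049914, giving −½ ln(0.049914) = 1.498727.
1 − 2Q = 0.817556, giving −¼ ln(0.817556) = 0.050359.
d = 1.498727 + 0.050359 = 1.549086.
Under a molecular clock d = 2μt, so t = d/(2μ) = 1.549086 / (2 × 0.0258) = 30.02 Myr.

30.02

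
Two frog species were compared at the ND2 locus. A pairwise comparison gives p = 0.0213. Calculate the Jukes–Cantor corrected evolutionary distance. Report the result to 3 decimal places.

0.022

d = −(3/4) ln(1 − 4p/3) = −0.75 ln(1 − 0.0284) = −0.75 ln(0.9716)
  = −0.75 × (-0.028811) = 0.021608 substitutions/site.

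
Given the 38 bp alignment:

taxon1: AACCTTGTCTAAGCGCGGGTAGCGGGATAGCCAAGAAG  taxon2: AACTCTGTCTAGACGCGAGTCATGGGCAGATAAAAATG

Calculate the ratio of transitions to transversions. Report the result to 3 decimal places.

Transitions are A↔G and C↔T; transversions are all other mismatches.
Transitions: 11. Transversions: 5.
R = 11/5 = 2.200.

2.200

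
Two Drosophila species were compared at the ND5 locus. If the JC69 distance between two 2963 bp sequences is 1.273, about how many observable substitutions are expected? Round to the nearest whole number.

Invert JC69: p = (3/4)(1 − e^(−4d/3)) = 0.75 × (1 − e^(-1.697333)) = 0.75 × (1 − 0.183171) = 0.612622.
Expected differing sites = pL ≈ 0.612622 × 2963 = 1815.198986 ≈ 1815.

1815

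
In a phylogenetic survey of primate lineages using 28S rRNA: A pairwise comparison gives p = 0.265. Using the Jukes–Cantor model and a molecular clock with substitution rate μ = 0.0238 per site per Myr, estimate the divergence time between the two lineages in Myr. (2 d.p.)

d = −(3/4) ln(1 − 4p/3) = −0.75 ln(1 − 0.353333) = −0.75 ln(0.646667)
  = −0.75 × (-0.435924) = 0.326943 substitutions/site.
Under a molecular clock d = 2μt, so t = d/(2μ) = 0.326943 / (2 × 0.0238) = 6.87 Myr.

6.87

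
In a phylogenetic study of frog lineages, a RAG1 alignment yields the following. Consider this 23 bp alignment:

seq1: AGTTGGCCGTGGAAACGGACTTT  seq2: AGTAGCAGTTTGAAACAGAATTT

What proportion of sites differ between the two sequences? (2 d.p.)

The sequences differ at 8 of 23 positions (sites 4, 6, 7, 8, 9, 11, 17, 20).
p = 8/23 = 0.347826… ≈ 0.35 (to 2 d.p.).

0.35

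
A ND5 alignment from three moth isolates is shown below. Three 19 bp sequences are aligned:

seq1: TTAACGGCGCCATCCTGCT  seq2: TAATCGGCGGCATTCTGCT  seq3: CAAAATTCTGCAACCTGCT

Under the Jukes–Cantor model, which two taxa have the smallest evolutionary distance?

seq1–seq2: 4/19 differ, p = 0.211, d = 0.247.
seq1–seq3: 8/19 differ, p = 0.421, d = 0.618.
seq2–seq3: 8/19 differ, p = 0.421, d = 0.618.
The smallest distance is between seq1 and seq2.

seq1 and seq2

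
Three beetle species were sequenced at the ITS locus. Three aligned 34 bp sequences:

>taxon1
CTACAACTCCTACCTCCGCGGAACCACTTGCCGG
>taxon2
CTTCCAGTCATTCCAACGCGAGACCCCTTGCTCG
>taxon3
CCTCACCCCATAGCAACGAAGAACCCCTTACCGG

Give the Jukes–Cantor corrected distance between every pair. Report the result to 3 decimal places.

d(taxon1,taxon2) = 0.477, d(taxon1,taxon3) = 0.477, d(taxon2,taxon3) = 0.597

taxon1–taxon2: 12/34 sites differ → p ≈ 0.352941, d = −0.75 ln(1 − 0.470588) = 0.476991 ≈ 0.477.
taxon1–taxon3: 12/34 sites differ → p ≈ 0.352941, d = −0.75 ln(1 − 0.470588) = 0.476991 ≈ 0.477.
taxon2–taxon3: 14/34 sites differ → p ≈ 0.411765, d = −0.75 ln(1 − 0.54902) = 0.597249 ≈ 0.597.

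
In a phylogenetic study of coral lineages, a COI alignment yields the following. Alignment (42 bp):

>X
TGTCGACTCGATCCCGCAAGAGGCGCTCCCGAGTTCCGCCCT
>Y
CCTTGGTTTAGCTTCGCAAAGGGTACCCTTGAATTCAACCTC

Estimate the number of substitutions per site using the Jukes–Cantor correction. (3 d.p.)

0.982

The sequences differ at 23 of 42 sites, so p = 23/42 ≈ 0.547619.
d = −(3/4) ln(1 − 4p/3) = −0.75 ln(1 − 0.730159) = −0.75 ln(0.269841)
  = −0.75 × (-1.309922) = 0.982442 substitutions/site.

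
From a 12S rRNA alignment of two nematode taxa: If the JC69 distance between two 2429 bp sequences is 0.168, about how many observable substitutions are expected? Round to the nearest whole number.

366

Invert JC69: p = (3/4)(1 − e^(−4d/3)) = 0.75 × (1 − e^(-0.224)) = 0.75 × (1 − 0.799315) = 0.150514.
Expected differing sites = pL ≈ 0.150514 × 2429 = 365.598506 ≈ 366.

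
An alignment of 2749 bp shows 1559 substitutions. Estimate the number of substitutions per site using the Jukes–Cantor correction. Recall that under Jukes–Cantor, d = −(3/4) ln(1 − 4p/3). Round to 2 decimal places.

p = 1559/2749 ≈ 0.567115.
d = −(3/4) ln(1 − 4p/3) = −0.75 ln(1 − 0.756153) = −0.75 ln(0.243847)
  = −0.75 × (-1.411214) = 1.058411 substitutions/site.

1.06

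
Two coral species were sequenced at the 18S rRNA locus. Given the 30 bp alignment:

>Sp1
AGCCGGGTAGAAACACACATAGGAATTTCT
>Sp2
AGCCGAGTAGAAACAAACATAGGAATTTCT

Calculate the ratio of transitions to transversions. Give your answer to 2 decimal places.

1.00

Transitions are A↔G and C↔T; transversions are all other mismatches.
Transitions: 1. Transversions: 1.
R = 1/1 = 1.00.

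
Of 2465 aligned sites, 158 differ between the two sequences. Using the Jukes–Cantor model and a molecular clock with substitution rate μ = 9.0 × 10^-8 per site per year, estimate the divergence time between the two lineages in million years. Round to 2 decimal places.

p = 158/2465 ≈ 0.064097.
d = −(3/4) ln(1 − 4p/3) = −0.75 ln(1 − 0.085463) = −0.75 ln(0.914537)
  = −0.75 × (-0.089337) = 0.067003 substitutions/site.
Under a molecular clock d = 2μt, so t = d/(2μ) = 0.067003 / (2 × 9.0 × 10^-8) = 0.37 million years.

0.37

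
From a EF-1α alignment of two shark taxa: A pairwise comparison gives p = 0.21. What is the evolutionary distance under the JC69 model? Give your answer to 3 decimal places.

0.246

d = −(3/4) ln(1 − 4p/3) = −0.75 ln(1 − 0.28) = −0.75 ln(0.72)
  = −0.75 × (-0.328504) = 0.246378 substitutions/site.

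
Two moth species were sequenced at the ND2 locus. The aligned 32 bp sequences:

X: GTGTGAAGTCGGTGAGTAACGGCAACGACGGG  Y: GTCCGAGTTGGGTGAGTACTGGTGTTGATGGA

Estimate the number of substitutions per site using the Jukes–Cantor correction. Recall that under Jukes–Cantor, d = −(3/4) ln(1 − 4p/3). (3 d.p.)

The sequences differ at 13 of 32 sites, so p = 13/32 = 0.40625.
d = −(3/4) ln(1 − 4p/3) = −0.75 ln(1 − 0.541667) = −0.75 ln(0.458333)
  = −0.75 × (-0.780159) = 0.585119 substitutions/site.

0.585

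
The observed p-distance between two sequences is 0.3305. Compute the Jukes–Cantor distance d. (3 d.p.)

d = −(3/4) ln(1 − 4p/3) = −0.75 ln(1 − 0.440667) = −0.75 ln(0.559333)
  = −0.75 × (-0.581010) = 0.435758 substitutions/site.

0.436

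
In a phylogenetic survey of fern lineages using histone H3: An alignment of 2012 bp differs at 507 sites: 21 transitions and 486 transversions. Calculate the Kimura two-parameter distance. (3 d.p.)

P = 21/2012 ≈ 0.010437 and Q = 486/2012 ≈ 0.241551.
Under the Kimura two-parameter model, d = −½ ln(1 − 2P − Q) − ¼ ln(1 − 2Q).
1 − 2P − Q = 0.737575, giving −½ ln(0.737575) = 0.152194.
1 − 2Q = 0.516898, giving −¼ ln(0.516898) = 0.164977.
d = 0.152194 + 0.164977 = 0.317171.

0.317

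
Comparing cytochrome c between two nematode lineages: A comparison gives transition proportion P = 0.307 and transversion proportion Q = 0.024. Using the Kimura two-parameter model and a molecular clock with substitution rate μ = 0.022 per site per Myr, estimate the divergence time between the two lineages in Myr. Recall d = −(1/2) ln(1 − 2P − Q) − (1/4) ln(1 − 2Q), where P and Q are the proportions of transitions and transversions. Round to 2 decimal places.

Under the Kimura two-parameter model, d = −½ ln(1 − 2P − Q) − ¼ ln(1 − 2Q).
1 − 2P − Q = 0.362, giving −½ ln(0.362) = 0.508056.
1 − 2Q = 0.952, giving −¼ ln(0.952) = 0.012298.
d = 0.508056 + 0.012298 = 0.520354.
Under a molecular clock d = 2μt, so t = d/(2μ) = 0.520354 / (2 × 0.022) = 11.83 Myr.

11.83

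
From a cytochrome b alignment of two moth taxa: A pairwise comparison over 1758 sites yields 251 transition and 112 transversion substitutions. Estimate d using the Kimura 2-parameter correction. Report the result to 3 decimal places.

0.249

P = 251/1758 ≈ 0.142776 and Q = 112/1758 ≈ 0.063709.
Under the Kimura two-parameter model, d = −½ ln(1 − 2P − Q) − ¼ ln(1 − 2Q).
1 − 2P − Q = 0.650739, giving −½ ln(0.650739) = 0.214823.
1 − 2Q = 0.872582, giving −¼ ln(0.872582) = 0.034075.
d = 0.214823 + 0.034075 = 0.248898.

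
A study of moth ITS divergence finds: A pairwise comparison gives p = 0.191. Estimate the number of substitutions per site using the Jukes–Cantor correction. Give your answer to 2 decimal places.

d = −(3/4) ln(1 − 4p/3) = −0.75 ln(1 − 0.254667) = −0.75 ln(0.745333)
  = −0.75 × (-0.293924) = 0.220443 substitutions/site.

0.22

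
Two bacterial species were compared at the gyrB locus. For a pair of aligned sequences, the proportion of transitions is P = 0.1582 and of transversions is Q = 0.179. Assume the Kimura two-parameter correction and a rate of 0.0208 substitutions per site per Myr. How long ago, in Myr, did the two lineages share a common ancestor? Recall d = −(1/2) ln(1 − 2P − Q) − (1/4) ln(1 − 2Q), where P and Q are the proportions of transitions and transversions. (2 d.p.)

Under the Kimura two-parameter model, d = −½ ln(1 − 2P − Q) − ¼ ln(1 − 2Q).
1 − 2P − Q = 0.5046, giving −½ ln(0.5046) = 0.341995.
1 − 2Q = 0.642, giving −¼ ln(0.642) = 0.110792.
d = 0.341995 + 0.110792 = 0.452787.
Under a molecular clock d = 2μt, so t = d/(2μ) = 0.452787 / (2 × 0.0208) = 10.88 Myr.

10.88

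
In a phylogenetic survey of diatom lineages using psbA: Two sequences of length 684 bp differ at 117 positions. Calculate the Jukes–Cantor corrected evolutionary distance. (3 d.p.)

0.194

p = 117/684 ≈ 0.171053.
d = −(3/4) ln(1 − 4p/3) = −0.75 ln(1 − 0.228071) = −0.75 ln(0.771929)
  = −0.75 × (-0.258863) = 0.194147 substitutions/site.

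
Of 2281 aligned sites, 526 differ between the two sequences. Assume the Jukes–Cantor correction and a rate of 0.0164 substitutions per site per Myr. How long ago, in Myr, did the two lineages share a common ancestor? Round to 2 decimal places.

8.40

p = 526/2281 ≈ 0.230601.
d = −(3/4) ln(1 − 4p/3) = −0.75 ln(1 − 0.307468) = −0.75 ln(0.692532)
  = −0.75 × (-0.367401) = 0.275551 substitutions/site.
Under a molecular clock d = 2μt, so t = d/(2μ) = 0.275551 / (2 × 0.0164) = 8.40 Myr.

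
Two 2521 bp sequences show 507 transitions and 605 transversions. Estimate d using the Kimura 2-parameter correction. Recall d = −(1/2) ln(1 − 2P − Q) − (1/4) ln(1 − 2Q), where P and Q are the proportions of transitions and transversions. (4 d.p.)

0.6774

P = 507/2521 ≈ 0.201111 and Q = 605/2521 ≈ 0.239984.
Under the Kimura two-parameter model, d = −½ ln(1 − 2P − Q) − ¼ ln(1 − 2Q).
1 − 2P − Q = 0.357794, giving −½ ln(0.357794) = 0.513899.
1 − 2Q = 0.520032, giving −¼ ln(0.520032) = 0.163466.
d = 0.513899 + 0.163466 = 0.677365.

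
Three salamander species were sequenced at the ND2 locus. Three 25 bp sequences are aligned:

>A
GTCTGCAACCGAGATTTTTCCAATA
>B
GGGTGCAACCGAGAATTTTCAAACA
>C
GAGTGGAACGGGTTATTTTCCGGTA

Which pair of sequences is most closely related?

A–B: 5/25 differ, p = 0.200, d = 0.233.
A–C: 10/25 differ, p = 0.400, d = 0.572.
B–C: 10/25 differ, p = 0.400, d = 0.572.
The smallest distance is between A and B.

A and B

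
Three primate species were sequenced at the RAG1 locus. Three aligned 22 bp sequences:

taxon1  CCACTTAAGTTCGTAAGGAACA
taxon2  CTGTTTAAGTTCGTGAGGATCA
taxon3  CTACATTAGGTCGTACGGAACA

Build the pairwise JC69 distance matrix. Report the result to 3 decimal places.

d(taxon1,taxon2) = 0.271, d(taxon1,taxon3) = 0.271, d(taxon2,taxon3) = 0.497

taxon1–taxon2: 5/22 sites differ → p ≈ 0.227273, d = −0.75 ln(1 − 0.303031) = 0.270761 ≈ 0.271.
taxon1–taxon3: 5/22 sites differ → p ≈ 0.227273, d = −0.75 ln(1 − 0.303031) = 0.270761 ≈ 0.271.
taxon2–taxon3: 8/22 sites differ → p ≈ 0.363636, d = −0.75 ln(1 − 0.484848) = 0.497470 ≈ 0.497.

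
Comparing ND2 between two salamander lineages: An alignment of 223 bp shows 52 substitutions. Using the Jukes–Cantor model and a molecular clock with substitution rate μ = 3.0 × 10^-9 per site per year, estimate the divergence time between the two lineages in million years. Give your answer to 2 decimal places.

p = 52/223 ≈ 0.233184.
d = −(3/4) ln(1 − 4p/3) = −0.75 ln(1 − 0.310912) = −0.75 ln(0.689088)
  = −0.75 × (-0.372386) = 0.279290 substitutions/site.
Under a molecular clock d = 2μt, so t = d/(2μ) = 0.279290 / (2 × 3.0 × 10^-9) = 46.55 million years.

46.55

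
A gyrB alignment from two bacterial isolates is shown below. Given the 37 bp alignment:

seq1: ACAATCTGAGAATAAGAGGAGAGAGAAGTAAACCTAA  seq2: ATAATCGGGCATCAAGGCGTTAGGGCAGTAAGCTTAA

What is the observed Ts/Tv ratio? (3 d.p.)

1.000

Transitions are A↔G and C↔T; transversions are all other mismatches.
Transitions: 7. Transversions: 7.
R = 7/7 = 1.000.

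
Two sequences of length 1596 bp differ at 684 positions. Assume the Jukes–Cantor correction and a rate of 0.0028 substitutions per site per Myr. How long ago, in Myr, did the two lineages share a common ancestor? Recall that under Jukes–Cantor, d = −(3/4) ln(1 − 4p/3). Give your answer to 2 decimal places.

p = 684/1596 ≈ 0.428571.
d = −(3/4) ln(1 − 4p/3) = −0.75 ln(1 − 0.571428) = −0.75 ln(0.428572)
  = −0.75 × (-0.847297) = 0.635473 substitutions/site.
Under a molecular clock d = 2μt, so t = d/(2μ) = 0.635473 / (2 × 0.0028) = 113.48 Myr.

113.48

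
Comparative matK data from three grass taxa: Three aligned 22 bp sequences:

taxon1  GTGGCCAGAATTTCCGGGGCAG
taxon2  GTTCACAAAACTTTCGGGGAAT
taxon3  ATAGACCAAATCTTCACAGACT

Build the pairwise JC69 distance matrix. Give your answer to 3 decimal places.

taxon1–taxon2: 8/22 sites differ → p ≈ 0.363636, d = −0.75 ln(1 − 0.484848) = 0.497470 ≈ 0.497.
taxon1–taxon3: 13/22 sites differ → p ≈ 0.590909, d = −0.75 ln(1 − 0.787879) = 1.162949 ≈ 1.163.
taxon2–taxon3: 10/22 sites differ → p ≈ 0.454545, d = −0.75 ln(1 − 0.60606) = 0.698667 ≈ 0.699.

d(taxon1,taxon2) = 0.497, d(taxon1,taxon3) = 1.163, d(taxon2,taxon3) = 0.699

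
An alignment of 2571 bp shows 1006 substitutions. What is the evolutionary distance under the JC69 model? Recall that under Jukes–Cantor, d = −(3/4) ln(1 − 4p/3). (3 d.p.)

p = 1006/2571 ≈ 0.391287.
d = −(3/4) ln(1 − 4p/3) = −0.75 ln(1 − 0.521716) = −0.75 ln(0.478284)
  = −0.75 × (-0.737551) = 0.553163 substitutions/site.

0.553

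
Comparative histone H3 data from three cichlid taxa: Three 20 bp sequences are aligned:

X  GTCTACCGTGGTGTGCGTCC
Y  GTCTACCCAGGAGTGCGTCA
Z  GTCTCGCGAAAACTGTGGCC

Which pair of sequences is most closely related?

X–Y: 4/20 differ, p = 0.200, d = 0.233.
X–Z: 9/20 differ, p = 0.450, d = 0.687.
Y–Z: 9/20 differ, p = 0.450, d = 0.687.
The smallest distance is between X and Y.

X and Y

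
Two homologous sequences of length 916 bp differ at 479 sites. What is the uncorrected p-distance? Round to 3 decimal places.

p = 479/916 = 0.522925… ≈ 0.523 (to 3 d.p.).

0.523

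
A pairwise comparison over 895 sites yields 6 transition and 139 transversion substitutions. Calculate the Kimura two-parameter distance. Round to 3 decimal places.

0.185

P = 6/895 ≈ 0.006704 and Q = 139/895 ≈ 0.155307.
Under the Kimura two-parameter model, d = −½ ln(1 − 2P − Q) − ¼ ln(1 − 2Q).
1 − 2P − Q = 0.831285, giving −½ ln(0.831285) = 0.092391.
1 − 2Q = 0.689386, giving −¼ ln(0.689386) = 0.092988.
d = 0.092391 + 0.092988 = 0.185379.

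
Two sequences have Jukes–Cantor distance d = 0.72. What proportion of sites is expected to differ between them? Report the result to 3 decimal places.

p = (3/4)(1 − e^(−4d/3)) = 0.75 × (1 − e^(-0.96)) = 0.75 × (1 − 0.382893) = 0.462830.

0.463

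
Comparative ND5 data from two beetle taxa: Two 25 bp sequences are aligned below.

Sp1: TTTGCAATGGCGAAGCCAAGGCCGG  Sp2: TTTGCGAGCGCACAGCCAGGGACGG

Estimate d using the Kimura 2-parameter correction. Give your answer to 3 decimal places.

Of 25 sites, 3 differences are transitions and 4 are transversions, so P = 3/25 = 0.12 and Q = 4/25 = 0.16.
Under the Kimura two-parameter model, d = −½ ln(1 − 2P − Q) − ¼ ln(1 − 2Q).
1 − 2P − Q = 0.6, giving −½ ln(0.6) = 0.255413.
1 − 2Q = 0.68, giving −¼ ln(0.68) = 0.096416.
d = 0.255413 + 0.096416 = 0.351829.

0.352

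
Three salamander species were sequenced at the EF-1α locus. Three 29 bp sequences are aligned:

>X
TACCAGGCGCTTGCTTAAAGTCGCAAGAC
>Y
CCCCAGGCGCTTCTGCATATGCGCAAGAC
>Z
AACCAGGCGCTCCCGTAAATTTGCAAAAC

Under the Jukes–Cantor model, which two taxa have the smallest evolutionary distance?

X–Y: 9/29 differ, p = 0.310, d = 0.401.
X–Z: 7/29 differ, p = 0.241, d = 0.291.
Y–Z: 9/29 differ, p = 0.310, d = 0.401.
The smallest distance is between X and Z.

X and Z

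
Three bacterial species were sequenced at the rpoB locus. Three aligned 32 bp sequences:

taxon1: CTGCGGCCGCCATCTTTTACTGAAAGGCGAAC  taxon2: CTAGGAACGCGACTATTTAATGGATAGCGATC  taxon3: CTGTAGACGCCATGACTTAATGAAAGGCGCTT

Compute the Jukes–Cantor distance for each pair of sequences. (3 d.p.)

taxon1–taxon2: 13/32 sites differ → p = 0.40625, d = −0.75 ln(1 − 0.541667) = 0.585119 ≈ 0.585.
taxon1–taxon3: 10/32 sites differ → p = 0.3125, d = −0.75 ln(1 − 0.416667) = 0.404248 ≈ 0.404.
taxon2–taxon3: 13/32 sites differ → p = 0.40625, d = −0.75 ln(1 − 0.541667) = 0.585119 ≈ 0.585.

d(taxon1,taxon2) = 0.585, d(taxon1,taxon3) = 0.404, d(taxon2,taxon3) = 0.585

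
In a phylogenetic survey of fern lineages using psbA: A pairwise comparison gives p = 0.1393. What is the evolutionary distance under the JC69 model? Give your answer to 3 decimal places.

d = −(3/4) ln(1 − 4p/3) = −0.75 ln(1 − 0.185733) = −0.75 ln(0.814267)
  = −0.75 × (-0.205467) = 0.154100 substitutions/site.

0.154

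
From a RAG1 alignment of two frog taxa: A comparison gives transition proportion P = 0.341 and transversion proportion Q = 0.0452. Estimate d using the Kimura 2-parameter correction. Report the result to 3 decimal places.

Under the Kimura two-parameter model, d = −½ ln(1 − 2P − Q) − ¼ ln(1 − 2Q).
1 − 2P − Q = 0.2728, giving −½ ln(0.2728) = 0.649508.
1 − 2Q = 0.9096, giving −¼ ln(0.9096) = 0.023688.
d = 0.649508 + 0.023688 = 0.673196.

0.673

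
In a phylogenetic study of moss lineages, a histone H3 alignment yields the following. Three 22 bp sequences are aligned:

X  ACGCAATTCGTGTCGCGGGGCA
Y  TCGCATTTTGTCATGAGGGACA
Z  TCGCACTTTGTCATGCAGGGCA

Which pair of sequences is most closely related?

X–Y: 8/22 differ, p = 0.364, d = 0.497.
X–Z: 7/22 differ, p = 0.318, d = 0.414.
Y–Z: 4/22 differ, p = 0.182, d = 0.208.
The smallest distance is between Y and Z.

Y and Z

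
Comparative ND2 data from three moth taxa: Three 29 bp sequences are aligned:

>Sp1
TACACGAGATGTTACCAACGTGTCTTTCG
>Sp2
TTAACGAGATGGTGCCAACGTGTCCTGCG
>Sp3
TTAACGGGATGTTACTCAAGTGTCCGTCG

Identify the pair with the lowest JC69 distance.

Sp1 and Sp2

Sp1–Sp2: 6/29 differ, p = 0.207, d = 0.242.
Sp1–Sp3: 8/29 differ, p = 0.276, d = 0.344.
Sp2–Sp3: 8/29 differ, p = 0.276, d = 0.344.
The smallest distance is between Sp1 and Sp2.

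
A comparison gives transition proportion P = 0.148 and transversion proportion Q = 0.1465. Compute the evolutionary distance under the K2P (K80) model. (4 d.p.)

Under the Kimura two-parameter model, d = −½ ln(1 − 2P − Q) − ¼ ln(1 − 2Q).
1 − 2P − Q = 0.5575, giving −½ ln(0.5575) = 0.292146.
1 − 2Q = 0.707, giving −¼ ln(0.707) = 0.086681.
d = 0.292146 + 0.086681 = 0.378827.

0.3788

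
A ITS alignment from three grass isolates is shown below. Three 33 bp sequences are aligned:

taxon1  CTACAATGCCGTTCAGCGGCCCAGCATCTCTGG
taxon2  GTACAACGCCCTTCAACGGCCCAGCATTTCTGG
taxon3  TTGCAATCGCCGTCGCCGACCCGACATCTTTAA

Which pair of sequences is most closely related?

taxon1–taxon2: 5/33 differ, p = 0.152, d = 0.169.
taxon1–taxon3: 14/33 differ, p = 0.424, d = 0.625.
taxon2–taxon3: 15/33 differ, p = 0.455, d = 0.699.
The smallest distance is between taxon1 and taxon2.

taxon1 and taxon2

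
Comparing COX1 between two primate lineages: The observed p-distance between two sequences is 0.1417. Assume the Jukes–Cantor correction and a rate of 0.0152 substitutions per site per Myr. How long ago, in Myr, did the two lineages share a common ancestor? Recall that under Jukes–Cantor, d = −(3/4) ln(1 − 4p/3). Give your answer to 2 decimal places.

5.17

d = −(3/4) ln(1 − 4p/3) = −0.75 ln(1 − 0.188933) = −0.75 ln(0.811067)
  = −0.75 × (-0.209405) = 0.157054 substitutions/site.
Under a molecular clock d = 2μt, so t = d/(2μ) = 0.157054 / (2 × 0.0152) = 5.17 Myr.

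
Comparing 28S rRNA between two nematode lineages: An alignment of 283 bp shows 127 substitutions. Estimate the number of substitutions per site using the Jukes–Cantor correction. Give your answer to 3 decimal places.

0.684

p = 127/283 ≈ 0.448763.
d = −(3/4) ln(1 − 4p/3) = −0.75 ln(1 − 0.598351) = −0.75 ln(0.401649)
  = −0.75 × (-0.912177) = 0.684133 substitutions/site.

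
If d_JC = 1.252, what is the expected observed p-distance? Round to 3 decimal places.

p = (3/4)(1 − e^(−4d/3)) = 0.75 × (1 − e^(-1.669333)) = 0.75 × (1 − 0.188373) = 0.608720.

0.609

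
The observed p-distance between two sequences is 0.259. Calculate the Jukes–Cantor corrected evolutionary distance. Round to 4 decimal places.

d = −(3/4) ln(1 − 4p/3) = −0.75 ln(1 − 0.345333) = −0.75 ln(0.654667)
  = −0.75 × (-0.423629) = 0.317722 substitutions/site.

0.3177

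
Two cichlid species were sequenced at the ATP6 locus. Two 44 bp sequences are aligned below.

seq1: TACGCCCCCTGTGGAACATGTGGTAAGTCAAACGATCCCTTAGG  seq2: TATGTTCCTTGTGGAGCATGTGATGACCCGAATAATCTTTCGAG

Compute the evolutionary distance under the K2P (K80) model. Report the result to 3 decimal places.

Of 44 sites, 16 differences are transitions and 1 are transversions, so P = 16/44 ≈ 0.363636 and Q = 1/44 ≈ 0.022727.
Under the Kimura two-parameter model, d = −½ ln(1 − 2P − Q) − ¼ ln(1 − 2Q).
1 − 2P − Q = 0.250001, giving −½ ln(0.250001) = 0.693145.
1 − 2Q = 0.954546, giving −¼ ln(0.954546) = 0.011630.
d = 0.693145 + 0.011630 = 0.704775.

0.705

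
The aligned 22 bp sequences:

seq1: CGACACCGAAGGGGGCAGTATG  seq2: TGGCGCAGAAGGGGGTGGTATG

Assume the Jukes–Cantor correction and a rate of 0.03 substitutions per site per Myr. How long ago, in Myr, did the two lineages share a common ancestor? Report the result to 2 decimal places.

5.65

The sequences differ at 6 of 22 sites (1, 3, 5, 7, 16, 17), so p = 6/22 ≈ 0.272727.
d = −(3/4) ln(1 − 4p/3) = −0.75 ln(1 − 0.363636) = −0.75 ln(0.636364)
  = −0.75 × (-0.451985) = 0.338989 substitutions/site.
Under a molecular clock d = 2μt, so t = d/(2μ) = 0.338989 / (2 × 0.03) = 5.65 Myr.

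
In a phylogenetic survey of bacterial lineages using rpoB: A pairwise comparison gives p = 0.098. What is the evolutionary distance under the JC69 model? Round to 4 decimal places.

0.1050

d = −(3/4) ln(1 − 4p/3) = −0.75 ln(1 − 0.130667) = −0.75 ln(0.869333)
  = −0.75 × (-0.140029) = 0.105022 substitutions/site.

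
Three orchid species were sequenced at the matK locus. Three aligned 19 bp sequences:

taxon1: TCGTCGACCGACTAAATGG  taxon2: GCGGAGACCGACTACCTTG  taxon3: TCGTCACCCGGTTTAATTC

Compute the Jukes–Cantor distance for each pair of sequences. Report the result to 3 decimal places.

d(taxon1,taxon2) = 0.410, d(taxon1,taxon3) = 0.507, d(taxon2,taxon3) = 1.109

taxon1–taxon2: 6/19 sites differ → p ≈ 0.315789, d = −0.75 ln(1 − 0.421052) = 0.409907 ≈ 0.410.
taxon1–taxon3: 7/19 sites differ → p ≈ 0.368421, d = −0.75 ln(1 − 0.491228) = 0.506816 ≈ 0.507.
taxon2–taxon3: 11/19 sites differ → p ≈ 0.578947, d = −0.75 ln(1 − 0.771929) = 1.108574 ≈ 1.109.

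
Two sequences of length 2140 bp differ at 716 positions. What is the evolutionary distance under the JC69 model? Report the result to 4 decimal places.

0.4431

p = 716/2140 ≈ 0.334579.
d = −(3/4) ln(1 − 4p/3) = −0.75 ln(1 − 0.446105) = −0.75 ln(0.553895)
  = −0.75 × (-0.590780) = 0.443085 substitutions/site.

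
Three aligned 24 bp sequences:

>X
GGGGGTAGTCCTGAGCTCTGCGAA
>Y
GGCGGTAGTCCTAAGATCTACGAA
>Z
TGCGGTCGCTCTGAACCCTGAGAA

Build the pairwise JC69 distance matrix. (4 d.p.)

d(X,Y) = 0.1885, d(X,Z) = 0.4408, d(Y,Z) = 0.6082

X–Y: 4/24 sites differ → p ≈ 0.166667, d = −0.75 ln(1 − 0.222223) = 0.188487 ≈ 0.1885.
X–Z: 8/24 sites differ → p ≈ 0.333333, d = −0.75 ln(1 − 0.444444) = 0.440839 ≈ 0.4408.
Y–Z: 10/24 sites differ → p ≈ 0.416667, d = −0.75 ln(1 − 0.555556) = 0.608198 ≈ 0.6082.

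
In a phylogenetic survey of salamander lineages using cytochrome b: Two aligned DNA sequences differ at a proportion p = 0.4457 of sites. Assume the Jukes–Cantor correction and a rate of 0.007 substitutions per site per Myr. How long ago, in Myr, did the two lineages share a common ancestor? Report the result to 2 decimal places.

d = −(3/4) ln(1 − 4p/3) = −0.75 ln(1 − 0.594267) = −0.75 ln(0.405733)
  = −0.75 × (-0.902060) = 0.676545 substitutions/site.
Under a molecular clock d = 2μt, so t = d/(2μ) = 0.676545 / (2 × 0.007) = 48.32 Myr.

48.32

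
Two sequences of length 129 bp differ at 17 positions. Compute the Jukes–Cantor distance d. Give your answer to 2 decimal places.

0.14

p = 17/129 ≈ 0.131783.
d = −(3/4) ln(1 − 4p/3) = −0.75 ln(1 − 0.175711) = −0.75 ln(0.824289)
  = −0.75 × (-0.193234) = 0.144926 substitutions/site.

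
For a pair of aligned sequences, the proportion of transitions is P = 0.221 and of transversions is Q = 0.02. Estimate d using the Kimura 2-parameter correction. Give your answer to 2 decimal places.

0.32

Under the Kimura two-parameter model, d = −½ ln(1 − 2P − Q) − ¼ ln(1 − 2Q).
1 − 2P − Q = 0.538, giving −½ ln(0.538) = 0.309948.
1 − 2Q = 0.96, giving −¼ ln(0.96) = 0.010205.
d = 0.309948 + 0.010205 = 0.320153.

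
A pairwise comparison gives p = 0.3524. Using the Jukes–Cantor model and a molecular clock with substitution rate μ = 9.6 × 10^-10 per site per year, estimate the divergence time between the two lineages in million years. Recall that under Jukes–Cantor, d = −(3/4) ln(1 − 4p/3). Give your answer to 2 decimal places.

d = −(3/4) ln(1 − 4p/3) = −0.75 ln(1 − 0.469867) = −0.75 ln(0.530133)
  = −0.75 × (-0.634627) = 0.475970 substitutions/site.
Under a molecular clock d = 2μt, so t = d/(2μ) = 0.475970 / (2 × 9.6 × 10^-10) = 247.90 million years.

247.90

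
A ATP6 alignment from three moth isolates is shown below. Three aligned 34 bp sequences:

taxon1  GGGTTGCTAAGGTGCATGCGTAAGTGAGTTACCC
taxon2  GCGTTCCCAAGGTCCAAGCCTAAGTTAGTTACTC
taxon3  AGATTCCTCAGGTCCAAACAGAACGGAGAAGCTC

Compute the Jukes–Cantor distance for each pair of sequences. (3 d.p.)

taxon1–taxon2: 8/34 sites differ → p ≈ 0.235294, d = −0.75 ln(1 − 0.313725) = 0.282358 ≈ 0.282.
taxon1–taxon3: 15/34 sites differ → p ≈ 0.441176, d = −0.75 ln(1 − 0.588235) = 0.665477 ≈ 0.665.
taxon2–taxon3: 14/34 sites differ → p ≈ 0.411765, d = −0.75 ln(1 − 0.54902) = 0.597249 ≈ 0.597.

d(taxon1,taxon2) = 0.282, d(taxon1,taxon3) = 0.665, d(taxon2,taxon3) = 0.597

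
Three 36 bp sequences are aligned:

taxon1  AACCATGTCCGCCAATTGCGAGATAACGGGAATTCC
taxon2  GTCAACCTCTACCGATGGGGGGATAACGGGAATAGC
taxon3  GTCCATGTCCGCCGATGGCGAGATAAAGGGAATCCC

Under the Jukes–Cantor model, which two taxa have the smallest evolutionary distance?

taxon1 and taxon3

taxon1–taxon2: 13/36 differ, p = 0.361, d = 0.493.
taxon1–taxon3: 6/36 differ, p = 0.167, d = 0.188.
taxon2–taxon3: 10/36 differ, p = 0.278, d = 0.347.
The smallest distance is between taxon1 and taxon3.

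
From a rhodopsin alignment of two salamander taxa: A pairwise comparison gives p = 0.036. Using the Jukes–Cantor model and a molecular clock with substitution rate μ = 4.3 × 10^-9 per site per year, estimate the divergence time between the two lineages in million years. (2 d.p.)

4.29

d = −(3/4) ln(1 − 4p/3) = −0.75 ln(1 − 0.048) = −0.75 ln(0.952)
  = −0.75 × (-0.049190) = 0.036893 substitutions/site.
Under a molecular clock d = 2μt, so t = d/(2μ) = 0.036893 / (2 × 4.3 × 10^-9) = 4.29 million years.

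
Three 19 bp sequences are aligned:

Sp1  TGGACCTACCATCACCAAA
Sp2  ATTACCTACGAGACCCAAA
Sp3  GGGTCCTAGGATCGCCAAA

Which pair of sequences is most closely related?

Sp1–Sp2: 7/19 differ, p = 0.368, d = 0.507.
Sp1–Sp3: 5/19 differ, p = 0.263, d = 0.324.
Sp2–Sp3: 8/19 differ, p = 0.421, d = 0.618.
The smallest distance is between Sp1 and Sp3.

Sp1 and Sp3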